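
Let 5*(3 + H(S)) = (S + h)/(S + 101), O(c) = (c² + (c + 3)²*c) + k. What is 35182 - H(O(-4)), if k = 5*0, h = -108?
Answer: 19879621/565 ≈ 35185.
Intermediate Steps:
k = 0
O(c) = c² + c*(3 + c)² (O(c) = (c² + (c + 3)²*c) + 0 = (c² + (3 + c)²*c) + 0 = (c² + c*(3 + c)²) + 0 = c² + c*(3 + c)²)
H(S) = -3 + (-108 + S)/(5*(101 + S)) (H(S) = -3 + ((S - 108)/(S + 101))/5 = -3 + ((-108 + S)/(101 + S))/5 = -3 + (-108 + S)/(5*(101 + S)))
35182 - H(O(-4)) = 35182 - (-1623 - (-56)*(-4 + (3 - 4)²))/(5*(101 - 4*(-4 + (3 - 4)²))) = 35182 - (-1623 - (-56)*(-4 + (-1)²))/(5*(101 - 4*(-4 + (-1)²))) = 35182 - (-1623 - (-56)*(-4 + 1))/(5*(101 - 4*(-4 + 1))) = 35182 - (-1623 - (-56)*(-3))/(5*(101 - 4*(-3))) = 35182 - (-1623 - 14*12)/(5*(101 + 12)) = 35182 - (-1623 - 168)/(5*113) = 35182 - (-1791)/(5*113) = 35182 - 1*(-1791/565) = 35182 + 1791/565 = 19879621/565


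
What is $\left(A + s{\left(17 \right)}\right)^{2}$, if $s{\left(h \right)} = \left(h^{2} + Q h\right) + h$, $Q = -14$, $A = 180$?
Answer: $61504$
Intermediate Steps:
$s{\left(h \right)} = h^{2} - 13 h$ ($s{\left(h \right)} = \left(h^{2} - 14 h\right) + h = h^{2} - 13 h$)
$\left(A + s{\left(17 \right)}\right)^{2} = \left(180 + 17 \left(-13 + 17\right)\right)^{2} = \left(180 + 17 \cdot 4\right)^{2} = \left(180 + 68\right)^{2} = 248^{2} = 61504$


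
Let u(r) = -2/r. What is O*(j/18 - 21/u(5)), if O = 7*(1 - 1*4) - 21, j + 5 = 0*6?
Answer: -6580/3 ≈ -2193.3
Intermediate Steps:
j = -5 (j = -5 + 0*6 = -5 + 0 = -5)
O = -42 (O = 7*(1 - 4) - 21 = 7*(-3) - 21 = -21 - 21 = -42)
O*(j/18 - 21/u(5)) = -42*(-5/18 - 21/((-2/5))) = -42*(-5*1/18 - 21/((-2*1/5))) = -42*(-5/18 - 21/(-2/5)) = -42*(-5/18 - 21*(-5/2)) = -42*(-5/18 + 105/2) = -42*470/9 = -6580/3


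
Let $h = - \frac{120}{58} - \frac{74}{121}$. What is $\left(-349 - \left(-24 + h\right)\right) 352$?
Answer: $- \frac{36192608}{319} \approx -1.1346 \cdot 10^{5}$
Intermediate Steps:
$h = - \frac{9406}{3509}$ ($h = \left(-120\right) \frac{1}{58} - \frac{74}{121} = - \frac{60}{29} - \frac{74}{121} = - \frac{9406}{3509} \approx -2.6805$)
$\left(-349 - \left(-24 + h\right)\right) 352 = \left(-349 + \left(24 - - \frac{9406}{3509}\right)\right) 352 = \left(-349 + \left(24 + \frac{9406}{3509}\right)\right) 352 = \left(-349 + \frac{93622}{3509}\right) 352 = \left(- \frac{1131019}{3509}\right) 352 = - \frac{36192608}{319}$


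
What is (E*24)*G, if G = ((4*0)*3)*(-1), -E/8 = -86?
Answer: 0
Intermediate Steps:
E = 688 (E = -8*(-86) = 688)
G = 0 (G = (0*3)*(-1) = 0*(-1) = 0)
(E*24)*G = (688*24)*0 = 16512*0 = 0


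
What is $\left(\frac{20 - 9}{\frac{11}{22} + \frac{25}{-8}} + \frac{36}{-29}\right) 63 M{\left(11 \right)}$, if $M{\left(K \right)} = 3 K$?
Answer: $- \frac{327492}{29} \approx -11293.0$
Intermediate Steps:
$\left(\frac{20 - 9}{\frac{11}{22} + \frac{25}{-8}} + \frac{36}{-29}\right) 63 M{\left(11 \right)} = \left(\frac{20 - 9}{\frac{11}{22} + \frac{25}{-8}} + \frac{36}{-29}\right) 63 \cdot 3 \cdot 11 = \left(\frac{20 - 9}{11 \cdot \frac{1}{22} + 25 \left(- \frac{1}{8}\right)} + 36 \left(- \frac{1}{29}\right)\right) 63 \cdot 33 = \left(\frac{11}{\frac{1}{2} - \frac{25}{8}} - \frac{36}{29}\right) 63 \cdot 33 = \left(\frac{11}{- \frac{21}{8}} - \frac{36}{29}\right) 63 \cdot 33 = \left(11 \left(- \frac{8}{21}\right) - \frac{36}{29}\right) 63 \cdot 33 = \left(- \frac{88}{21} - \frac{36}{29}\right) 63 \cdot 33 = \left(- \frac{3308}{609}\right) 63 \cdot 33 = \left(- \frac{9924}{29}\right) 33 = - \frac{327492}{29}$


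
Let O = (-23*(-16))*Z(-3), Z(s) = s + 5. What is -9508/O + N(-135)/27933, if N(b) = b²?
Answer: -21014447/1713224 ≈ -12.266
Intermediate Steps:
Z(s) = 5 + s
O = 736 (O = (-23*(-16))*(5 - 3) = 368*2 = 736)
-9508/O + N(-135)/27933 = -9508/736 + (-135)²/27933 = -9508*1/736 + 18225*(1/27933) = -2377/184 + 6075/9311 = -21014447/1713224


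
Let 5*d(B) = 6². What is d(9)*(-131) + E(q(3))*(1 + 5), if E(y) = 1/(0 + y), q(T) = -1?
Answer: -4746/5 ≈ -949.20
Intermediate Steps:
E(y) = 1/y
d(B) = 36/5 (d(B) = (⅕)*6² = (⅕)*36 = 36/5)
d(9)*(-131) + E(q(3))*(1 + 5) = (36/5)*(-131) + (1 + 5)/(-1) = -4716/5 - 1*6 = -4716/5 - 6 = -4746/5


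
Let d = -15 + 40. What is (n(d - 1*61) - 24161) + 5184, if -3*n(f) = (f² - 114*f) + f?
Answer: -20765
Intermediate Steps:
d = 25
n(f) = -f²/3 + 113*f/3 (n(f) = -((f² - 114*f) + f)/3 = -(f² - 113*f)/3 = -f²/3 + 113*f/3)
(n(d - 1*61) - 24161) + 5184 = ((25 - 1*61)*(113 - (25 - 1*61))/3 - 24161) + 5184 = ((25 - 61)*(113 - (25 - 61))/3 - 24161) + 5184 = ((⅓)*(-36)*(113 - 1*(-36)) - 24161) + 5184 = ((⅓)*(-36)*(113 + 36) - 24161) + 5184 = ((⅓)*(-36)*149 - 24161) + 5184 = (-1788 - 24161) + 5184 = -25949 + 5184 = -20765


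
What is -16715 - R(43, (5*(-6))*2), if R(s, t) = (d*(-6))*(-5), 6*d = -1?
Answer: -16710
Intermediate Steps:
d = -⅙ (d = (⅙)*(-1) = -⅙ ≈ -0.16667)
R(s, t) = -5 (R(s, t) = -⅙*(-6)*(-5) = 1*(-5) = -5)
-16715 - R(43, (5*(-6))*2) = -16715 - 1*(-5) = -16715 + 5 = -16710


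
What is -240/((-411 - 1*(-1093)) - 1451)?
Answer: 240/769 ≈ 0.31209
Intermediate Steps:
-240/((-411 - 1*(-1093)) - 1451) = -240/((-411 + 1093) - 1451) = -240/(682 - 1451) = -240/(-769) = -240*(-1/769) = 240/769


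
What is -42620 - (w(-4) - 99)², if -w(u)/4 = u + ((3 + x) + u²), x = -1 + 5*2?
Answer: -80645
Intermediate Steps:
x = 9 (x = -1 + 10 = 9)
w(u) = -48 - 4*u - 4*u² (w(u) = -4*(u + ((3 + 9) + u²)) = -4*(u + (12 + u²)) = -4*(12 + u + u²) = -48 - 4*u - 4*u²)
-42620 - (w(-4) - 99)² = -42620 - ((-48 - 4*(-4) - 4*(-4)²) - 99)² = -42620 - ((-48 + 16 - 4*16) - 99)² = -42620 - ((-48 + 16 - 64) - 99)² = -42620 - (-96 - 99)² = -42620 - 1*(-195)² = -42620 - 1*38025 = -42620 - 38025 = -80645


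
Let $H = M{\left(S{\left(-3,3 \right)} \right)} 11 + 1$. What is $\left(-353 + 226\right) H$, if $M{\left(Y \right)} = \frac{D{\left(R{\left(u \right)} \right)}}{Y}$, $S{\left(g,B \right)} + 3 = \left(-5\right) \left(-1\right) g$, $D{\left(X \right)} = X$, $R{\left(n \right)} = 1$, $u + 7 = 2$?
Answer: $- \frac{889}{18} \approx -49.389$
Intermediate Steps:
$u = -5$ ($u = -7 + 2 = -5$)
$S{\left(g,B \right)} = -3 + 5 g$ ($S{\left(g,B \right)} = -3 + \left(-5\right) \left(-1\right) g = -3 + 5 g$)
$M{\left(Y \right)} = \frac{1}{Y}$ ($M{\left(Y \right)} = 1 \frac{1}{Y} = \frac{1}{Y}$)
$H = \frac{7}{18}$ ($H = \frac{1}{-3 + 5 \left(-3\right)} 11 + 1 = \frac{1}{-3 - 15} \cdot 11 + 1 = \frac{1}{-18} \cdot 11 + 1 = \left(- \frac{1}{18}\right) 11 + 1 = - \frac{11}{18} + 1 = \frac{7}{18} \approx 0.38889$)
$\left(-353 + 226\right) H = \left(-353 + 226\right) \frac{7}{18} = \left(-127\right) \frac{7}{18} = - \frac{889}{18}$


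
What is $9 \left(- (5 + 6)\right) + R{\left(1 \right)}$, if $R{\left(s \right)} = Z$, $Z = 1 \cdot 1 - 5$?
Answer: $-103$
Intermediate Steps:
$Z = -4$ ($Z = 1 - 5 = -4$)
$R{\left(s \right)} = -4$
$9 \left(- (5 + 6)\right) + R{\left(1 \right)} = 9 \left(- (5 + 6)\right) - 4 = 9 \left(\left(-1\right) 11\right) - 4 = 9 \left(-11\right) - 4 = -99 - 4 = -103$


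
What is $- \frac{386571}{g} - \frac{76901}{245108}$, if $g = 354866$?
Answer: $- \frac{61020597467}{43490247764} \approx -1.4031$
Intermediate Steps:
$- \frac{386571}{g} - \frac{76901}{245108} = - \frac{386571}{354866} - \frac{76901}{245108} = - \frac{61020597467}{43490247764}$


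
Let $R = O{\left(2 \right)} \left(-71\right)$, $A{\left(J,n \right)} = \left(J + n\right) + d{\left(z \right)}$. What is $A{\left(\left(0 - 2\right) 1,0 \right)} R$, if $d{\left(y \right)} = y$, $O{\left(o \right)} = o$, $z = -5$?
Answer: $994$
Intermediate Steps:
$A{\left(J,n \right)} = -5 + J + n$ ($A{\left(J,n \right)} = \left(J + n\right) - 5 = -5 + J + n$)
$R = -142$ ($R = 2 \left(-71\right) = -142$)
$A{\left(\left(0 - 2\right) 1,0 \right)} R = \left(-5 + \left(0 - 2\right) 1 + 0\right) \left(-142\right) = \left(-5 - 2 + 0\right) \left(-142\right) = \left(-7\right) \left(-142\right) = 994$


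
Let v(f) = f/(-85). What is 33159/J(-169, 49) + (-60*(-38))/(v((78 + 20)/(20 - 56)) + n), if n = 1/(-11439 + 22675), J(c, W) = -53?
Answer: 1029531611127/14630491 ≈ 70369.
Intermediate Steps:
n = 1/11236 ≈ 8.9000e-5
v(f) = -f/85 (v(f) = f*(-1/85) = -f/85)
33159/J(-169, 49) + (-60*(-38))/(v((78 + 20)/(20 - 56)) + n) = 33159/(-53) + (-60*(-38))/(-(78 + 20)/(85*(20 - 56)) + 1/11236) = 33159*(-1/53) + 2280/(-98/(85*(-36)) + 1/11236) = -33159/53 + 2280/(-98*(-1)/(85*36) + 1/11236) = -33159/53 + 2280/(-1/85*(-49/18) + 1/11236) = -33159/53 + 2280/(49/1530 + 1/11236) = -33159/53 + 2280/(276047/8595540) = -33159/53 + 2280*(8595540/276047) = -33159/53 + 19597831200/276047 = 1029531611127/14630491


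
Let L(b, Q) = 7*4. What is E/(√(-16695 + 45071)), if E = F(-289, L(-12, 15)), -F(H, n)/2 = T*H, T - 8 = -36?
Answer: -4046*√7094/3547 ≈ -96.075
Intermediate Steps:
T = -28 (T = 8 - 36 = -28)
L(b, Q) = 28
F(H, n) = 56*H (F(H, n) = -(-56)*H = 56*H)
E = -16184 (E = 56*(-289) = -16184)
E/(√(-16695 + 45071)) = -16184/√(-16695 + 45071) = -16184*√7094/14188 = -4046*√7094/3547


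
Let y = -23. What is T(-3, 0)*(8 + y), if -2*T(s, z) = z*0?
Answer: 0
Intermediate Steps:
T(s, z) = 0 (T(s, z) = -z*0/2 = -½*0 = 0)
T(-3, 0)*(8 + y) = 0*(8 - 23) = 0*(-15) = 0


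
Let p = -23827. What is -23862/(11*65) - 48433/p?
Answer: -533930279/17036305 ≈ -31.341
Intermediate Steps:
-23862/(11*65) - 48433/p = -23862/(11*65) - 48433/(-23827) = -23862/715 - 48433*(-1/23827) = -23862*1/715 + 48433/23827 = -23862/715 + 48433/23827 = -533930279/17036305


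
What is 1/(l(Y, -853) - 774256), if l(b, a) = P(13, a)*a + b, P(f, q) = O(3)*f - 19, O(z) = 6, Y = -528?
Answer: -1/825111 ≈ -1.2120e-6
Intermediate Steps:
P(f, q) = -19 + 6*f (P(f, q) = 6*f - 19 = -19 + 6*f)
l(b, a) = b + 59*a (l(b, a) = (-19 + 6*13)*a + b = (-19 + 78)*a + b = 59*a + b = b + 59*a)
1/(l(Y, -853) - 774256) = 1/((-528 + 59*(-853)) - 774256) = 1/((-528 - 50327) - 774256) = 1/(-50855 - 774256) = 1/(-825111) = -1/825111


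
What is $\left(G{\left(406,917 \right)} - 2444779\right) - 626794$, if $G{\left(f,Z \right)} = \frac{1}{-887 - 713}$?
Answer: $- \frac{4914516801}{1600} \approx -3.0716 \cdot 10^{6}$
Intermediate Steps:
$G{\left(f,Z \right)} = - \frac{1}{1600}$ ($G{\left(f,Z \right)} = \frac{1}{-1600} = - \frac{1}{1600}$)
$\left(G{\left(406,917 \right)} - 2444779\right) - 626794 = \left(- \frac{1}{1600} - 2444779\right) - 626794 = - \frac{3911646401}{1600} - 626794 = - \frac{4914516801}{1600}$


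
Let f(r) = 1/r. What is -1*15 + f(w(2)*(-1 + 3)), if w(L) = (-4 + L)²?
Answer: -119/8 ≈ -14.875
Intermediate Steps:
-1*15 + f(w(2)*(-1 + 3)) = -1*15 + 1/((-4 + 2)²*(-1 + 3)) = -15 + 1/((-2)²*2) = -15 + 1/(4*2) = -15 + 1/8 = -15 + ⅛ = -119/8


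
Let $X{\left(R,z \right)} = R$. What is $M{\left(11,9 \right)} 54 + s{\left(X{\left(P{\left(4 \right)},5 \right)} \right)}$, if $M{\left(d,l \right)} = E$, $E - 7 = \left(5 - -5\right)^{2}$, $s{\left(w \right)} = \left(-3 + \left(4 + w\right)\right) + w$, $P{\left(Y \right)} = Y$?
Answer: $5787$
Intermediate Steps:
$s{\left(w \right)} = 1 + 2 w$ ($s{\left(w \right)} = \left(1 + w\right) + w = 1 + 2 w$)
$E = 107$ ($E = 7 + \left(5 - -5\right)^{2} = 7 + \left(5 + 5\right)^{2} = 7 + 10^{2} = 7 + 100 = 107$)
$M{\left(d,l \right)} = 107$
$M{\left(11,9 \right)} 54 + s{\left(X{\left(P{\left(4 \right)},5 \right)} \right)} = 107 \cdot 54 + \left(1 + 2 \cdot 4\right) = 5778 + \left(1 + 8\right) = 5778 + 9 = 5787$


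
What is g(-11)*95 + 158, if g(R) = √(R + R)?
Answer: 158 + 95*I*√22 ≈ 158.0 + 445.59*I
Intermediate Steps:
g(R) = √2*√R (g(R) = √(2*R) = √2*√R)
g(-11)*95 + 158 = (√2*√(-11))*95 + 158 = (√2*(I*√11))*95 + 158 = (I*√22)*95 + 158 = 95*I*√22 + 158 = 158 + 95*I*√22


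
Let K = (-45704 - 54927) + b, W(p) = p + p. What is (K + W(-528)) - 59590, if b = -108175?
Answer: -269452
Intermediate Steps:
W(p) = 2*p
K = -208806 (K = (-45704 - 54927) - 108175 = -100631 - 108175 = -208806)
(K + W(-528)) - 59590 = (-208806 + 2*(-528)) - 59590 = (-208806 - 1056) - 59590 = -209862 - 59590 = -269452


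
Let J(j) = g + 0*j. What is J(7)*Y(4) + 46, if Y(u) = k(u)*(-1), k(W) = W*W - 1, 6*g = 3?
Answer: 77/2 ≈ 38.500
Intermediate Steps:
g = 1/2 (g = (1/6)*3 = 1/2 ≈ 0.50000)
J(j) = 1/2 (J(j) = 1/2 + 0*j = 1/2 + 0 = 1/2)
k(W) = -1 + W**2 (k(W) = W**2 - 1 = -1 + W**2)
Y(u) = 1 - u**2 (Y(u) = (-1 + u**2)*(-1) = 1 - u**2)
J(7)*Y(4) + 46 = (1 - 1*4**2)/2 + 46 = (1 - 1*16)/2 + 46 = (1 - 16)/2 + 46 = (1/2)*(-15) + 46 = -15/2 + 46 = 77/2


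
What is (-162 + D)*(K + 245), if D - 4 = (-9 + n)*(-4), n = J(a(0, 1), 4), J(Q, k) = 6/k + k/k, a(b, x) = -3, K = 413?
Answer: -86856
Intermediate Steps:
J(Q, k) = 1 + 6/k (J(Q, k) = 6/k + 1 = 1 + 6/k)
n = 5/2 (n = (6 + 4)/4 = (1/4)*10 = 5/2 ≈ 2.5000)
D = 30 (D = 4 + (-9 + 5/2)*(-4) = 4 - 13/2*(-4) = 4 + 26 = 30)
(-162 + D)*(K + 245) = (-162 + 30)*(413 + 245) = -132*658 = -86856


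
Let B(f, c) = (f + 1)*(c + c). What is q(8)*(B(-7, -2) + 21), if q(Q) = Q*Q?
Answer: 2880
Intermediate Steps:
q(Q) = Q**2
B(f, c) = 2*c*(1 + f) (B(f, c) = (1 + f)*(2*c) = 2*c*(1 + f))
q(8)*(B(-7, -2) + 21) = 8**2*(2*(-2)*(1 - 7) + 21) = 64*(2*(-2)*(-6) + 21) = 64*(24 + 21) = 64*45 = 2880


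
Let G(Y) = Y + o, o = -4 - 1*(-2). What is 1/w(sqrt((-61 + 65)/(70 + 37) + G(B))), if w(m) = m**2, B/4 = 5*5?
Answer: 107/10490 ≈ 0.010200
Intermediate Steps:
o = -2 (o = -4 + 2 = -2)
B = 100 (B = 4*(5*5) = 4*25 = 100)
G(Y) = -2 + Y (G(Y) = Y - 2 = -2 + Y)
1/w(sqrt((-61 + 65)/(70 + 37) + G(B))) = 1/((sqrt((-61 + 65)/(70 + 37) + (-2 + 100)))**2) = 1/((sqrt(4/107 + 98))**2) = 1/((sqrt(10490/107))**2) = 1/((sqrt(1122430)/107)**2) = 1/(10490/107) = 107/10490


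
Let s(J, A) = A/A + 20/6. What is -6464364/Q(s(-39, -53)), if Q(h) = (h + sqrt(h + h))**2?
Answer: -58179276/(13 + sqrt(78))**2 ≈ -1.2206e+5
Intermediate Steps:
s(J, A) = 13/3 (s(J, A) = 1 + 20*(1/6) = 1 + 10/3 = 13/3)
Q(h) = (h + sqrt(2)*sqrt(h))**2 (Q(h) = (h + sqrt(2*h))**2 = (h + sqrt(2)*sqrt(h))**2)
-6464364/Q(s(-39, -53)) = -6464364/(13/3 + sqrt(2)*sqrt(13/3))**2 = -6464364/(13/3 + sqrt(2)*(sqrt(39)/3))**2 = -6464364/(13/3 + sqrt(78)/3)**2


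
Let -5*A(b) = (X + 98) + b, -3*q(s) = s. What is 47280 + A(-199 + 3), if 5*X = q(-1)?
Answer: 3547469/75 ≈ 47300.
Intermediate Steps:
q(s) = -s/3
X = 1/15 (X = (-⅓*(-1))/5 = (⅕)*(⅓) = 1/15 ≈ 0.066667)
A(b) = -1471/75 - b/5 (A(b) = -((1/15 + 98) + b)/5 = -(1471/15 + b)/5 = -1471/75 - b/5)
47280 + A(-199 + 3) = 47280 + (-1471/75 - (-199 + 3)/5) = 47280 + (-1471/75 - ⅕*(-196)) = 47280 + (-1471/75 + 196/5) = 47280 + 1469/75 = 3547469/75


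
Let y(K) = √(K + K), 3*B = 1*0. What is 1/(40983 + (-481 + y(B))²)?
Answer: 1/272344 ≈ 3.6718e-6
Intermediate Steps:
B = 0 (B = (1*0)/3 = (⅓)*0 = 0)
y(K) = √2*√K (y(K) = √(2*K) = √2*√K)
1/(40983 + (-481 + y(B))²) = 1/(40983 + (-481 + √2*√0)²) = 1/(40983 + (-481 + √2*0)²) = 1/(40983 + (-481 + 0)²) = 1/(40983 + (-481)²) = 1/(40983 + 231361) = 1/272344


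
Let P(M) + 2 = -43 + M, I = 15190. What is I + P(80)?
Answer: 15225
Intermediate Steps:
P(M) = -45 + M (P(M) = -2 + (-43 + M) = -45 + M)
I + P(80) = 15190 + (-45 + 80) = 15190 + 35 = 15225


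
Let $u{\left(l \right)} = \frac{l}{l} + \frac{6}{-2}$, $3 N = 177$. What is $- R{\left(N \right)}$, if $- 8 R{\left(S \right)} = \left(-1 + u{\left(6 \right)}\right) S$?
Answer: $- \frac{177}{8} \approx -22.125$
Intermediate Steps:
$N = 59$ ($N = \frac{1}{3} \cdot 177 = 59$)
$u{\left(l \right)} = -2$ ($u{\left(l \right)} = 1 + 6 \left(- \frac{1}{2}\right) = 1 - 3 = -2$)
$R{\left(S \right)} = \frac{3 S}{8}$ ($R{\left(S \right)} = - \frac{\left(-1 - 2\right) S}{8} = - \frac{\left(-3\right) S}{8} = \frac{3 S}{8}$)
$- R{\left(N \right)} = - \frac{3 \cdot 59}{8} = \left(-1\right) \frac{177}{8} = - \frac{177}{8}$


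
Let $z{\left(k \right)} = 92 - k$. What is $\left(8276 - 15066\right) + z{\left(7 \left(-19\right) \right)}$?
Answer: $-6565$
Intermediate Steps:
$\left(8276 - 15066\right) + z{\left(7 \left(-19\right) \right)} = \left(8276 - 15066\right) - \left(-92 + 7 \left(-19\right)\right) = -6790 + \left(92 - -133\right) = -6790 + \left(92 + 133\right) = -6790 + 225 = -6565$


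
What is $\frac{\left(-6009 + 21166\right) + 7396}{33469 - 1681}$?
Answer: $\frac{22553}{31788} \approx 0.70948$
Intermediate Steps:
$\frac{\left(-6009 + 21166\right) + 7396}{33469 - 1681} = \frac{15157 + 7396}{31788} = 22553 \cdot \frac{1}{31788} = \frac{22553}{31788}$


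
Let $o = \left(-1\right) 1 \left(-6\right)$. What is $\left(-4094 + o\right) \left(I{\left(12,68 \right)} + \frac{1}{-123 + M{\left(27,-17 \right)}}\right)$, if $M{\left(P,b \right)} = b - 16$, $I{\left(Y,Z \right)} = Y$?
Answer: $- \frac{1912162}{39} \approx -49030.0$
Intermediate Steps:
$M{\left(P,b \right)} = -16 + b$
$o = 6$ ($o = \left(-1\right) \left(-6\right) = 6$)
$\left(-4094 + o\right) \left(I{\left(12,68 \right)} + \frac{1}{-123 + M{\left(27,-17 \right)}}\right) = \left(-4094 + 6\right) \left(12 + \frac{1}{-123 - 33}\right) = - 4088 \left(12 + \frac{1}{-123 - 33}\right) = - 4088 \left(12 + \frac{1}{-156}\right) = - 4088 \left(12 - \frac{1}{156}\right) = \left(-4088\right) \frac{1871}{156} = - \frac{1912162}{39}$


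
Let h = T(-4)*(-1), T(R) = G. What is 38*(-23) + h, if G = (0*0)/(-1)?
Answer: -874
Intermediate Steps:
G = 0 (G = 0*(-1) = 0)
T(R) = 0
h = 0 (h = 0*(-1) = 0)
38*(-23) + h = 38*(-23) + 0 = -874 + 0 = -874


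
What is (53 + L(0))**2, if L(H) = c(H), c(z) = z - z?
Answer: 2809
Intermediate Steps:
c(z) = 0
L(H) = 0
(53 + L(0))**2 = (53 + 0)**2 = 53**2 = 2809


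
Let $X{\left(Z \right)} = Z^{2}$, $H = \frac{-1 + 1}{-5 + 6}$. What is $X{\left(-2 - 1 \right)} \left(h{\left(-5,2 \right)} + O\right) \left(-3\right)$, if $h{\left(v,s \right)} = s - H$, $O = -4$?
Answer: $54$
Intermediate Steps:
$H = 0$ ($H = \frac{0}{1} = 0 \cdot 1 = 0$)
$h{\left(v,s \right)} = s$ ($h{\left(v,s \right)} = s - 0 = s + 0 = s$)
$X{\left(-2 - 1 \right)} \left(h{\left(-5,2 \right)} + O\right) \left(-3\right) = \left(-2 - 1\right)^{2} \left(2 - 4\right) \left(-3\right) = \left(-2 - 1\right)^{2} \left(\left(-2\right) \left(-3\right)\right) = \left(-3\right)^{2} \cdot 6 = 9 \cdot 6 = 54$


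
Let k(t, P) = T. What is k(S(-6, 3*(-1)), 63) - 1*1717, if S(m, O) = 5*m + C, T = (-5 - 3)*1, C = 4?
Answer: -1725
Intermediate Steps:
T = -8 (T = -8*1 = -8)
S(m, O) = 4 + 5*m (S(m, O) = 5*m + 4 = 4 + 5*m)
k(t, P) = -8
k(S(-6, 3*(-1)), 63) - 1*1717 = -8 - 1*1717 = -8 - 1717 = -1725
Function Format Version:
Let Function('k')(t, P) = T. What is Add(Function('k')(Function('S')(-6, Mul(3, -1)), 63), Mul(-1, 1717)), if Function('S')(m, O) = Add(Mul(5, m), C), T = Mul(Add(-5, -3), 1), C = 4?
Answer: -1725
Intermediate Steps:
T = -8 (T = Mul(-8, 1) = -8)
Function('S')(m, O) = Add(4, Mul(5, m)) (Function('S')(m, O) = Add(Mul(5, m), 4) = Add(4, Mul(5, m)))
Function('k')(t, P) = -8
Add(Function('k')(Function('S')(-6, Mul(3, -1)), 63), Mul(-1, 1717)) = Add(-8, Mul(-1, 1717)) = Add(-8, -1717) = -1725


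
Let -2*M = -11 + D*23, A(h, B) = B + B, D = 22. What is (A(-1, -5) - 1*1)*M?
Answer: 5445/2 ≈ 2722.5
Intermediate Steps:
A(h, B) = 2*B
M = -495/2 (M = -(-11 + 22*23)/2 = -(-11 + 506)/2 = -½*495 = -495/2 ≈ -247.50)
(A(-1, -5) - 1*1)*M = (2*(-5) - 1*1)*(-495/2) = (-10 - 1)*(-495/2) = -11*(-495/2) = 5445/2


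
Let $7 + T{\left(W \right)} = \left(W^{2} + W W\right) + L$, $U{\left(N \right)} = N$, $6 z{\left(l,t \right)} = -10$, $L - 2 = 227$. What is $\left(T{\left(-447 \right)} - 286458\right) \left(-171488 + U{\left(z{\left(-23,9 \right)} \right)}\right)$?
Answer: $-19443841386$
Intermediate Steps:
$L = 229$ ($L = 2 + 227 = 229$)
$z{\left(l,t \right)} = - \frac{5}{3}$ ($z{\left(l,t \right)} = \frac{1}{6} \left(-10\right) = - \frac{5}{3}$)
$T{\left(W \right)} = 222 + 2 W^{2}$ ($T{\left(W \right)} = -7 + \left(\left(W^{2} + W W\right) + 229\right) = -7 + \left(\left(W^{2} + W^{2}\right) + 229\right) = -7 + \left(2 W^{2} + 229\right) = -7 + \left(229 + 2 W^{2}\right) = 222 + 2 W^{2}$)
$\left(T{\left(-447 \right)} - 286458\right) \left(-171488 + U{\left(z{\left(-23,9 \right)} \right)}\right) = \left(\left(222 + 2 \left(-447\right)^{2}\right) - 286458\right) \left(-171488 - \frac{5}{3}\right) = \left(\left(222 + 2 \cdot 199809\right) - 286458\right) \left(- \frac{514469}{3}\right) = \left(\left(222 + 399618\right) - 286458\right) \left(- \frac{514469}{3}\right) = \left(399840 - 286458\right) \left(- \frac{514469}{3}\right) = 113382 \left(- \frac{514469}{3}\right) = -19443841386$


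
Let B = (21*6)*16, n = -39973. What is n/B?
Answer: -39973/2016 ≈ -19.828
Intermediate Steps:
B = 2016 (B = 126*16 = 2016)
n/B = -39973/2016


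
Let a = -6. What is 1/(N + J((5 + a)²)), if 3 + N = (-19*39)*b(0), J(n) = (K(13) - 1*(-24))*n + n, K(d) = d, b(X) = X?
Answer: 1/35 ≈ 0.028571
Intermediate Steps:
J(n) = 38*n (J(n) = (13 - 1*(-24))*n + n = (13 + 24)*n + n = 37*n + n = 38*n)
N = -3 (N = -3 - 19*39*0 = -3 - 741*0 = -3 + 0 = -3)
1/(N + J((5 + a)²)) = 1/(-3 + 38*(5 - 6)²) = 1/(-3 + 38*(-1)²) = 1/(-3 + 38*1) = 1/(-3 + 38) = 1/35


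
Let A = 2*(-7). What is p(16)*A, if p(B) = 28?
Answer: -392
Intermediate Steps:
A = -14
p(16)*A = 28*(-14) = -392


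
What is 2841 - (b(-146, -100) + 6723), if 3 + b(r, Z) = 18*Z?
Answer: -2079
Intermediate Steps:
b(r, Z) = -3 + 18*Z
2841 - (b(-146, -100) + 6723) = 2841 - ((-3 + 18*(-100)) + 6723) = 2841 - ((-3 - 1800) + 6723) = 2841 - (-1803 + 6723) = 2841 - 1*4920 = 2841 - 4920 = -2079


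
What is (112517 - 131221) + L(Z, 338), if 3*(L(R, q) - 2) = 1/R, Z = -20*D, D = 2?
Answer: -2244241/120 ≈ -18702.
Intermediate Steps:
Z = -40 (Z = -20*2 = -40)
L(R, q) = 2 + 1/(3*R)
(112517 - 131221) + L(Z, 338) = (112517 - 131221) + (2 + (⅓)/(-40)) = -18704 + (2 + (⅓)*(-1/40)) = -18704 + (2 - 1/120) = -18704 + 239/120 = -2244241/120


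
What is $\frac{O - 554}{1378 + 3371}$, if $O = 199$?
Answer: $- \frac{355}{4749} \approx -0.074753$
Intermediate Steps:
$\frac{O - 554}{1378 + 3371} = \frac{199 - 554}{1378 + 3371} = - \frac{355}{4749}$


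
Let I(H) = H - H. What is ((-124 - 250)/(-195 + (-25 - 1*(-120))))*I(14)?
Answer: 0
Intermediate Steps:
I(H) = 0
((-124 - 250)/(-195 + (-25 - 1*(-120))))*I(14) = ((-124 - 250)/(-195 + (-25 - 1*(-120))))*0 = -374/(-195 + (-25 + 120))*0 = -374/(-195 + 95)*0 = -374/(-100)*0 = -374*(-1/100)*0 = (187/50)*0 = 0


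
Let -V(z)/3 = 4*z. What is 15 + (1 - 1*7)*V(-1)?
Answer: -57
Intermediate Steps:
V(z) = -12*z
15 + (1 - 1*7)*V(-1) = 15 + (1 - 1*7)*(-12*(-1)) = 15 + (1 - 7)*12 = 15 - 6*12 = 15 - 72 = -57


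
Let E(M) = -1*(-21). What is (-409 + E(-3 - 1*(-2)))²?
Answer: 150544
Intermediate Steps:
E(M) = 21
(-409 + E(-3 - 1*(-2)))² = (-409 + 21)² = (-388)² = 150544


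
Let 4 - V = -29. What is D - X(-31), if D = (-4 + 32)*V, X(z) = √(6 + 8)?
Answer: 924 - √14 ≈ 920.26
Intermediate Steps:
X(z) = √14
V = 33 (V = 4 - 1*(-29) = 4 + 29 = 33)
D = 924 (D = (-4 + 32)*33 = 28*33 = 924)
D - X(-31) = 924 - √14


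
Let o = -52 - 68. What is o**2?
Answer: 14400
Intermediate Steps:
o = -120
o**2 = (-120)**2 = 14400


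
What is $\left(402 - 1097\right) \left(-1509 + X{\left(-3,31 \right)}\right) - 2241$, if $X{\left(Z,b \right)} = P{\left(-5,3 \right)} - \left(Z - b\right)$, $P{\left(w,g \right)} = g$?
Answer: $1020799$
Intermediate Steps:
$X{\left(Z,b \right)} = 3 + b - Z$ ($X{\left(Z,b \right)} = 3 - \left(Z - b\right) = 3 + b - Z$)
$\left(402 - 1097\right) \left(-1509 + X{\left(-3,31 \right)}\right) - 2241 = \left(402 - 1097\right) \left(-1509 + \left(3 + 31 - -3\right)\right) - 2241 = - 695 \left(-1509 + \left(3 + 31 + 3\right)\right) - 2241 = - 695 \left(-1509 + 37\right) - 2241 = \left(-695\right) \left(-1472\right) - 2241 = 1023040 - 2241 = 1020799$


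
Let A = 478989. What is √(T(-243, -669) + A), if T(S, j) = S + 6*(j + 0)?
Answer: 6*√13187 ≈ 689.01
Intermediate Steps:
T(S, j) = S + 6*j
√(T(-243, -669) + A) = √((-243 + 6*(-669)) + 478989) = √((-243 - 4014) + 478989) = √(-4257 + 478989) = √474732 = 6*√13187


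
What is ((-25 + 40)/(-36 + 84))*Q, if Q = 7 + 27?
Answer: 85/8 ≈ 10.625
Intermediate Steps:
Q = 34
((-25 + 40)/(-36 + 84))*Q = ((-25 + 40)/(-36 + 84))*34 = (15/48)*34 = (15*(1/48))*34 = (5/16)*34 = 85/8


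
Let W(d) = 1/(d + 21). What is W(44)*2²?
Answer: 4/65 ≈ 0.061538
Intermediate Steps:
W(d) = 1/(21 + d)
W(44)*2² = 2²/(21 + 44) = 4/65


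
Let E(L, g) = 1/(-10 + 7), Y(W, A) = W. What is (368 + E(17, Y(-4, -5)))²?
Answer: 1216609/9 ≈ 1.3518e+5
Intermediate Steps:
E(L, g) = -⅓ (E(L, g) = 1/(-3) = -⅓)
(368 + E(17, Y(-4, -5)))² = (368 - ⅓)² = (1103/3)² = 1216609/9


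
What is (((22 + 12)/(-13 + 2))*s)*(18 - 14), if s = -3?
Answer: 408/11 ≈ 37.091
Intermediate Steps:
(((22 + 12)/(-13 + 2))*s)*(18 - 14) = (((22 + 12)/(-13 + 2))*(-3))*(18 - 14) = ((34/(-11))*(-3))*4 = ((34*(-1/11))*(-3))*4 = -34/11*(-3)*4 = (102/11)*4 = 408/11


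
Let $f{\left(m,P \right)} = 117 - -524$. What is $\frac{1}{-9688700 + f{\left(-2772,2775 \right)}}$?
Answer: $- \frac{1}{9688059} \approx -1.0322 \cdot 10^{-7}$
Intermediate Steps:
$f{\left(m,P \right)} = 641$ ($f{\left(m,P \right)} = 117 + 524 = 641$)
$\frac{1}{-9688700 + f{\left(-2772,2775 \right)}} = \frac{1}{-9688700 + 641} = \frac{1}{-9688059} = - \frac{1}{9688059}$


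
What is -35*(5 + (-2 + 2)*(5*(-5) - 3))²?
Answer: -875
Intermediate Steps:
-35*(5 + (-2 + 2)*(5*(-5) - 3))² = -35*(5 + 0*(-25 - 3))² = -35*(5 + 0*(-28))² = -35*(5 + 0)² = -35*5² = -35*25 = -875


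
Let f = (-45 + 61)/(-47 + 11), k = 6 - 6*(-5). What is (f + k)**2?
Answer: 102400/81 ≈ 1264.2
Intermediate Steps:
k = 36 (k = 6 + 30 = 36)
f = -4/9 (f = 16/(-36) = 16*(-1/36) = -4/9 ≈ -0.44444)
(f + k)**2 = (-4/9 + 36)**2 = (320/9)**2 = 102400/81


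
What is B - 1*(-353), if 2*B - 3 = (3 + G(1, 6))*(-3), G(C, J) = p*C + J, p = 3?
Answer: 673/2 ≈ 336.50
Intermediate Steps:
G(C, J) = J + 3*C (G(C, J) = 3*C + J = J + 3*C)
B = -33/2 (B = 3/2 + ((3 + (6 + 3*1))*(-3))/2 = 3/2 + ((3 + (6 + 3))*(-3))/2 = 3/2 + ((3 + 9)*(-3))/2 = 3/2 + (12*(-3))/2 = 3/2 + (½)*(-36) = 3/2 - 18 = -33/2 ≈ -16.500)
B - 1*(-353) = -33/2 - 1*(-353) = -33/2 + 353 = 673/2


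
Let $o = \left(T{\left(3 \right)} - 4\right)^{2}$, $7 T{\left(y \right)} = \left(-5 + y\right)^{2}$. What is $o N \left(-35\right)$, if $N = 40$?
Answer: $- \frac{115200}{7} \approx -16457.0$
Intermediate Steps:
$T{\left(y \right)} = \frac{\left(-5 + y\right)^{2}}{7}$
$o = \frac{576}{49}$ ($o = \left(\frac{\left(-5 + 3\right)^{2}}{7} - 4\right)^{2} = \left(\frac{\left(-2\right)^{2}}{7} - 4\right)^{2} = \left(\frac{1}{7} \cdot 4 - 4\right)^{2} = \left(\frac{4}{7} - 4\right)^{2} = \left(- \frac{24}{7}\right)^{2} = \frac{576}{49} \approx 11.755$)
$o N \left(-35\right) = \frac{576}{49} \cdot 40 \left(-35\right) = \frac{23040}{49} \left(-35\right) = - \frac{115200}{7}$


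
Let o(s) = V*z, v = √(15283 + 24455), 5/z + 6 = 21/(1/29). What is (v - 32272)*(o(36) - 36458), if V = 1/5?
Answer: 709473231056/603 - 21984173*√39738/603 ≈ 1.1693e+9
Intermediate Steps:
z = 5/603 (z = 5/(-6 + 21/(1/29)) = 5/(-6 + 21*29) = 5/(-6 + 609) = 5/603 ≈ 0.0082919)
V = ⅕ ≈ 0.20000
v = √39738 ≈ 199.34
o(s) = 1/603 (o(s) = (⅕)*(5/603) = 1/603)
(v - 32272)*(o(36) - 36458) = (√39738 - 32272)*(1/603 - 36458) = (-32272 + √39738)*(-21984173/603) = 709473231056/603 - 21984173*√39738/603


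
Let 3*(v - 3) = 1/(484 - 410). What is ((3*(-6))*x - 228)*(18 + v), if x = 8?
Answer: -289106/37 ≈ -7813.7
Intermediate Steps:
v = 667/222 (v = 3 + 1/(3*(484 - 410)) = 3 + (⅓)/74 = 3 + (⅓)*(1/74) = 3 + 1/222 = 667/222 ≈ 3.0045)
((3*(-6))*x - 228)*(18 + v) = ((3*(-6))*8 - 228)*(18 + 667/222) = (-18*8 - 228)*(4663/222) = (-144 - 228)*(4663/222) = -372*4663/222 = -289106/37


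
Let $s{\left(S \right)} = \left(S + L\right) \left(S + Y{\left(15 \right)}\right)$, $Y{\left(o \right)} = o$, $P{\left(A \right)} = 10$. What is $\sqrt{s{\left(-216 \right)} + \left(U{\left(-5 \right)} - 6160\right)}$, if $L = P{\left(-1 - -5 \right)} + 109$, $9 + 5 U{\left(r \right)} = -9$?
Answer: $\frac{\sqrt{333335}}{5} \approx 115.47$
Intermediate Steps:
$U{\left(r \right)} = - \frac{18}{5}$ ($U{\left(r \right)} = - \frac{9}{5} + \frac{1}{5} \left(-9\right) = - \frac{9}{5} - \frac{9}{5} = - \frac{18}{5}$)
$L = 119$ ($L = 10 + 109 = 119$)
$s{\left(S \right)} = \left(15 + S\right) \left(119 + S\right)$ ($s{\left(S \right)} = \left(S + 119\right) \left(S + 15\right) = \left(119 + S\right) \left(15 + S\right) = \left(15 + S\right) \left(119 + S\right)$)
$\sqrt{s{\left(-216 \right)} + \left(U{\left(-5 \right)} - 6160\right)} = \sqrt{\left(1785 + \left(-216\right)^{2} + 134 \left(-216\right)\right) - \frac{30818}{5}} = \sqrt{\left(1785 + 46656 - 28944\right) - \frac{30818}{5}} = \sqrt{19497 - \frac{30818}{5}} = \sqrt{\frac{66667}{5}} = \frac{\sqrt{333335}}{5}$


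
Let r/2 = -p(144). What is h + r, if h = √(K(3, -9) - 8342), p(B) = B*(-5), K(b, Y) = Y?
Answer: 1440 + I*√8351 ≈ 1440.0 + 91.384*I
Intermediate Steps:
p(B) = -5*B
h = I*√8351 (h = √(-9 - 8342) = √(-8351) = I*√8351 ≈ 91.384*I)
r = 1440 (r = 2*(-(-5)*144) = 2*(-1*(-720)) = 2*720 = 1440)
h + r = I*√8351 + 1440 = 1440 + I*√8351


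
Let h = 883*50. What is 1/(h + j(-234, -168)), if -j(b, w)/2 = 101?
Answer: 1/43948 ≈ 2.2754e-5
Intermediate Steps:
j(b, w) = -202 (j(b, w) = -2*101 = -202)
h = 44150
1/(h + j(-234, -168)) = 1/(44150 - 202) = 1/43948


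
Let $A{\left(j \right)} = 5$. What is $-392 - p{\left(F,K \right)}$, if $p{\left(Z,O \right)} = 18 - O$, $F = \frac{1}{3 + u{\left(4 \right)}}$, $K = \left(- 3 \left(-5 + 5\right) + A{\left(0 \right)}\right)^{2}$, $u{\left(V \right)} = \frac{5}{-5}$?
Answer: $-385$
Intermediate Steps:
$u{\left(V \right)} = -1$ ($u{\left(V \right)} = 5 \left(- \frac{1}{5}\right) = -1$)
$K = 25$ ($K = \left(- 3 \left(-5 + 5\right) + 5\right)^{2} = \left(\left(-3\right) 0 + 5\right)^{2} = \left(0 + 5\right)^{2} = 5^{2} = 25$)
$F = \frac{1}{2}$ ($F = \frac{1}{3 - 1} = \frac{1}{2} \approx 0.5$)
$-392 - p{\left(F,K \right)} = -392 - \left(18 - 25\right) = -392 - -7 = -392 + 7 = -385$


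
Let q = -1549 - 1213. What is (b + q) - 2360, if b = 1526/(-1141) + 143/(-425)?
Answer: -354942509/69275 ≈ -5123.7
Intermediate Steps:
b = -115959/69275 (b = 1526*(-1/1141) + 143*(-1/425) = -218/163 - 143/425 = -115959/69275 ≈ -1.6739)
q = -2762
(b + q) - 2360 = (-115959/69275 - 2762) - 2360 = -191453509/69275 - 2360 = -354942509/69275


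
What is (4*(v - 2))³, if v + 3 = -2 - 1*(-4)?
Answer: -1728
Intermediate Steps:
v = -1 (v = -3 + (-2 - 1*(-4)) = -3 + (-2 + 4) = -3 + 2 = -1)
(4*(v - 2))³ = (4*(-1 - 2))³ = (4*(-3))³ = (-12)³ = -1728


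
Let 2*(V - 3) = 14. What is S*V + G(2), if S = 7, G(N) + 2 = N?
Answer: 70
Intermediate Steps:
V = 10 (V = 3 + (½)*14 = 3 + 7 = 10)
G(N) = -2 + N
S*V + G(2) = 7*10 + (-2 + 2) = 70 + 0 = 70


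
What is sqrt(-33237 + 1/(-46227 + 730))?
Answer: I*sqrt(68799825893630)/45497 ≈ 182.31*I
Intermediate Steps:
sqrt(-33237 + 1/(-46227 + 730)) = sqrt(-33237 + 1/(-45497)) = sqrt(-33237 - 1/45497) = sqrt(-1512183790/45497) = I*sqrt(68799825893630)/45497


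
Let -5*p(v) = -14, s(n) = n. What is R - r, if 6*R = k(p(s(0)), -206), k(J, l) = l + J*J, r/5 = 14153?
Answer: -5309852/75 ≈ -70798.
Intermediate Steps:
r = 70765 (r = 5*14153 = 70765)
p(v) = 14/5 (p(v) = -1/5*(-14) = 14/5)
k(J, l) = l + J**2
R = -2477/75 (R = (-206 + (14/5)**2)/6 = (-206 + 196/25)/6 = (1/6)*(-4954/25) = -2477/75 ≈ -33.027)
R - r = -2477/75 - 1*70765 = -2477/75 - 70765 = -5309852/75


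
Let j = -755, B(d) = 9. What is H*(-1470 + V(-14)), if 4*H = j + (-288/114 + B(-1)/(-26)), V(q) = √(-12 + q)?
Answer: 275175915/988 - 374389*I*√26/1976 ≈ 2.7852e+5 - 966.1*I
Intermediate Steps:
H = -374389/1976 (H = (-755 + (-288/114 + 9/(-26)))/4 = (-755 + (-288*1/114 + 9*(-1/26)))/4 = (-755 + (-48/19 - 9/26))/4 = (-755 - 1419/494)/4 = (¼)*(-374389/494) = -374389/1976 ≈ -189.47)
H*(-1470 + V(-14)) = -374389*(-1470 + √(-12 - 14))/1976 = -374389*(-1470 + √(-26))/1976 = -374389*(-1470 + I*√26)/1976 = 275175915/988 - 374389*I*√26/1976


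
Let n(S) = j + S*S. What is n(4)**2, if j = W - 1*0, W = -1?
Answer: 225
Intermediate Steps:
j = -1 (j = -1 - 1*0 = -1 + 0 = -1)
n(S) = -1 + S**2 (n(S) = -1 + S*S = -1 + S**2)
n(4)**2 = (-1 + 4**2)**2 = (-1 + 16)**2 = 15**2 = 225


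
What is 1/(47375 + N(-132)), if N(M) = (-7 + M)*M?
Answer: 1/65723 ≈ 1.5215e-5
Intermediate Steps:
N(M) = M*(-7 + M)
1/(47375 + N(-132)) = 1/(47375 - 132*(-7 - 132)) = 1/(47375 - 132*(-139)) = 1/(47375 + 18348) = 1/65723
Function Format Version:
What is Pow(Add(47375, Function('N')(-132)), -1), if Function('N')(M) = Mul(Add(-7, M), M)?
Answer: Rational(1, 65723) ≈ 1.5215e-5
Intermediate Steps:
Function('N')(M) = Mul(M, Add(-7, M))
Pow(Add(47375, Function('N')(-132)), -1) = Pow(Add(47375, Mul(-132, Add(-7, -132))), -1) = Pow(Add(47375, Mul(-132, -139)), -1) = Pow(Add(47375, 18348), -1) = Pow(65723, -1) = Rational(1, 65723)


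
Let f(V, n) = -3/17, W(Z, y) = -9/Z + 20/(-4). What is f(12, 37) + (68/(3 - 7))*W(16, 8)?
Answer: 25673/272 ≈ 94.386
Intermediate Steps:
W(Z, y) = -5 - 9/Z (W(Z, y) = -9/Z + 20*(-1/4) = -9/Z - 5 = -5 - 9/Z)
f(V, n) = -3/17 (f(V, n) = -3*1/17 = -3/17)
f(12, 37) + (68/(3 - 7))*W(16, 8) = -3/17 + (68/(3 - 7))*(-5 - 9/16) = -3/17 + (68/(-4))*(-5 - 9*1/16) = -3/17 + (-1/4*68)*(-5 - 9/16) = -3/17 - 17*(-89/16) = -3/17 + 1513/16 = 25673/272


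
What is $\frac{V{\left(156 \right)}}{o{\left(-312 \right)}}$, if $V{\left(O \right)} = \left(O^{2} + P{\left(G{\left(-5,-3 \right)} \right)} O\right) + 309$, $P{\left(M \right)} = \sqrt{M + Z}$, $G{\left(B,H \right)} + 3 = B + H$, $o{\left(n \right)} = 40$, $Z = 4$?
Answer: $\frac{4929}{8} + \frac{39 i \sqrt{7}}{10} \approx 616.13 + 10.318 i$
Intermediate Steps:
$G{\left(B,H \right)} = -3 + B + H$ ($G{\left(B,H \right)} = -3 + \left(B + H\right) = -3 + B + H$)
$P{\left(M \right)} = \sqrt{4 + M}$ ($P{\left(M \right)} = \sqrt{M + 4} = \sqrt{4 + M}$)
$V{\left(O \right)} = 309 + O^{2} + i O \sqrt{7}$ ($V{\left(O \right)} = \left(O^{2} + \sqrt{4 - 11} O\right) + 309 = \left(O^{2} + \sqrt{-7} O\right) + 309 = \left(O^{2} + i \sqrt{7} O\right) + 309 = \left(O^{2} + i O \sqrt{7}\right) + 309 = 309 + O^{2} + i O \sqrt{7}$)
$\frac{V{\left(156 \right)}}{o{\left(-312 \right)}} = \frac{309 + 156^{2} + i 156 \sqrt{7}}{40} = \left(309 + 24336 + 156 i \sqrt{7}\right) \frac{1}{40} = \left(24645 + 156 i \sqrt{7}\right) \frac{1}{40} = \frac{4929}{8} + \frac{39 i \sqrt{7}}{10}$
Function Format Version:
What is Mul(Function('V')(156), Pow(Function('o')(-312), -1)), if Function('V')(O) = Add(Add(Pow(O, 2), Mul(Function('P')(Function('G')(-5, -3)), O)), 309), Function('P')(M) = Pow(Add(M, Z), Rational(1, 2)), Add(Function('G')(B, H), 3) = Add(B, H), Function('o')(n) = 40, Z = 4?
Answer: Add(Rational(4929, 8), Mul(Rational(39, 10), I, Pow(7, Rational(1, 2)))) ≈ Add(616.13, Mul(10.318, I))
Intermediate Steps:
Function('G')(B, H) = Add(-3, B, H) (Function('G')(B, H) = Add(-3, Add(B, H)) = Add(-3, B, H))
Function('P')(M) = Pow(Add(4, M), Rational(1, 2)) (Function('P')(M) = Pow(Add(M, 4), Rational(1, 2)) = Pow(Add(4, M), Rational(1, 2)))
Function('V')(O) = Add(309, Pow(O, 2), Mul(I, O, Pow(7, Rational(1, 2)))) (Function('V')(O) = Add(Add(Pow(O, 2), Mul(Pow(Add(4, Add(-3, -5, -3)), Rational(1, 2)), O)), 309) = Add(Add(Pow(O, 2), Mul(Pow(Add(4, -11), Rational(1, 2)), O)), 309) = Add(Add(Pow(O, 2), Mul(Pow(-7, Rational(1, 2)), O)), 309) = Add(Add(Pow(O, 2), Mul(Mul(I, Pow(7, Rational(1, 2))), O)), 309) = Add(Add(Pow(O, 2), Mul(I, O, Pow(7, Rational(1, 2)))), 309) = Add(309, Pow(O, 2), Mul(I, O, Pow(7, Rational(1, 2)))))
Mul(Function('V')(156), Pow(Function('o')(-312), -1)) = Mul(Add(309, Pow(156, 2), Mul(I, 156, Pow(7, Rational(1, 2)))), Pow(40, -1)) = Mul(Add(309, 24336, Mul(156, I, Pow(7, Rational(1, 2)))), Rational(1, 40)) = Mul(Add(24645, Mul(156, I, Pow(7, Rational(1, 2)))), Rational(1, 40)) = Add(Rational(4929, 8), Mul(Rational(39, 10), I, Pow(7, Rational(1, 2))))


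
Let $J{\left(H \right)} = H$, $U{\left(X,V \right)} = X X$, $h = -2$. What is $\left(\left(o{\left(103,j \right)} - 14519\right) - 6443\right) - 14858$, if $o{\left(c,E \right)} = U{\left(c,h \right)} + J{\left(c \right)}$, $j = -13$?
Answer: $-25108$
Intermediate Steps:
$U{\left(X,V \right)} = X^{2}$
$o{\left(c,E \right)} = c + c^{2}$ ($o{\left(c,E \right)} = c^{2} + c = c + c^{2}$)
$\left(\left(o{\left(103,j \right)} - 14519\right) - 6443\right) - 14858 = \left(\left(103 \left(1 + 103\right) - 14519\right) - 6443\right) - 14858 = \left(\left(103 \cdot 104 - 14519\right) - 6443\right) - 14858 = \left(\left(10712 - 14519\right) - 6443\right) - 14858 = \left(-3807 - 6443\right) - 14858 = -10250 - 14858 = -25108$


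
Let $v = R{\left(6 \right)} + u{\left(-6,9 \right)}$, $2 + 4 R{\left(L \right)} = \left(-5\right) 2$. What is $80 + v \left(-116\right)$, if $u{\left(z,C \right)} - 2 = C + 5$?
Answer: $-1428$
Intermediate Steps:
$R{\left(L \right)} = -3$ ($R{\left(L \right)} = - \frac{1}{2} + \frac{\left(-5\right) 2}{4} = - \frac{1}{2} + \frac{1}{4} \left(-10\right) = - \frac{1}{2} - \frac{5}{2} = -3$)
$u{\left(z,C \right)} = 7 + C$ ($u{\left(z,C \right)} = 2 + \left(C + 5\right) = 2 + \left(5 + C\right) = 7 + C$)
$v = 13$ ($v = -3 + \left(7 + 9\right) = -3 + 16 = 13$)
$80 + v \left(-116\right) = 80 + 13 \left(-116\right) = 80 - 1508 = -1428$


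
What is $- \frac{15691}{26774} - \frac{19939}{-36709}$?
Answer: $- \frac{42154133}{982846766} \approx -0.04289$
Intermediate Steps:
$- \frac{15691}{26774} - \frac{19939}{-36709} = \left(-15691\right) \frac{1}{26774} - - \frac{19939}{36709} = - \frac{15691}{26774} + \frac{19939}{36709} = - \frac{42154133}{982846766}$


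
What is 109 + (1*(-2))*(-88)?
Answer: 285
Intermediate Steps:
109 + (1*(-2))*(-88) = 109 - 2*(-88) = 109 + 176 = 285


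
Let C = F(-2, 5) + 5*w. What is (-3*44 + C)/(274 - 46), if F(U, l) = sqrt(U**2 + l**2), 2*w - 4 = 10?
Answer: -97/228 + sqrt(29)/228 ≈ -0.40182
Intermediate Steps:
w = 7 (w = 2 + (1/2)*10 = 2 + 5 = 7)
C = 35 + sqrt(29) (C = sqrt((-2)**2 + 5**2) + 5*7 = sqrt(4 + 25) + 35 = sqrt(29) + 35 = 35 + sqrt(29) ≈ 40.385)
(-3*44 + C)/(274 - 46) = (-3*44 + (35 + sqrt(29)))/(274 - 46) = (-132 + (35 + sqrt(29)))/228 = (-97 + sqrt(29))*(1/228) = -97/228 + sqrt(29)/228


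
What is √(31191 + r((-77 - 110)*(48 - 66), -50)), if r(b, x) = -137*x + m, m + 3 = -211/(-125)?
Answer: 3*√2641645/25 ≈ 195.04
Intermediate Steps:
m = -164/125 (m = -3 - 211/(-125) = -3 - 211*(-1/125) = -3 + 211/125 = -164/125 ≈ -1.3120)
r(b, x) = -164/125 - 137*x (r(b, x) = -137*x - 164/125 = -164/125 - 137*x)
√(31191 + r((-77 - 110)*(48 - 66), -50)) = √(31191 + (-164/125 - 137*(-50))) = √(31191 + (-164/125 + 6850)) = √(31191 + 856086/125) = √(4754961/125) = 3*√2641645/25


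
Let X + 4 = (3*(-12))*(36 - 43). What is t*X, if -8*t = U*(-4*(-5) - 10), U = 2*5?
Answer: -3100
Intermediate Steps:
U = 10
X = 248 (X = -4 + (3*(-12))*(36 - 43) = -4 - 36*(-7) = -4 + 252 = 248)
t = -25/2 (t = -5*(-4*(-5) - 10)/4 = -5*(20 - 10)/4 = -5*10/4 = -⅛*100 = -25/2 ≈ -12.500)
t*X = -25/2*248 = -3100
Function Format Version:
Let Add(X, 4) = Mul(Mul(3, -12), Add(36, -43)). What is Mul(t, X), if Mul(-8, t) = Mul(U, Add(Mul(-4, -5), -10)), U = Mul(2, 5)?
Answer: -3100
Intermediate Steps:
U = 10
X = 248 (X = Add(-4, Mul(Mul(3, -12), Add(36, -43))) = Add(-4, Mul(-36, -7)) = Add(-4, 252) = 248)
t = Rational(-25, 2) (t = Mul(Rational(-1, 8), Mul(10, Add(Mul(-4, -5), -10))) = Mul(Rational(-1, 8), Mul(10, Add(20, -10))) = Mul(Rational(-1, 8), Mul(10, 10)) = Mul(Rational(-1, 8), 100) = Rational(-25, 2) ≈ -12.500)
Mul(t, X) = Mul(Rational(-25, 2), 248) = -3100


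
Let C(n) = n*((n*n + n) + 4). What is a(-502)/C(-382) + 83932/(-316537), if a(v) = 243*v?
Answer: -2313943131311/8799502592582 ≈ -0.26296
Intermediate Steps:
C(n) = n*(4 + n + n**2) (C(n) = n*((n**2 + n) + 4) = n*((n + n**2) + 4) = n*(4 + n + n**2))
a(-502)/C(-382) + 83932/(-316537) = (243*(-502))/((-382*(4 - 382 + (-382)**2))) + 83932/(-316537) = -121986*(-1/(382*(4 - 382 + 145924))) + 83932*(-1/316537) = -121986/((-382*145546)) - 83932/316537 = -121986/(-55598572) - 83932/316537 = -121986*(-1/55598572) - 83932/316537 = 60993/27799286 - 83932/316537 = -2313943131311/8799502592582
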